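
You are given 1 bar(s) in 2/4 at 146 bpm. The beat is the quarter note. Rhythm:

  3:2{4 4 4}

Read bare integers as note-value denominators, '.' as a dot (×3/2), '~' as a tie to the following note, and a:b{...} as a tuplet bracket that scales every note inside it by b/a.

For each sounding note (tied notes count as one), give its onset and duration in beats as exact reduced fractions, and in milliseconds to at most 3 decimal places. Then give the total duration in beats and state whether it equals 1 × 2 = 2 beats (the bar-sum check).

1) 0.0ms=0b +273.973ms=2/3b
2) 273.973ms=2/3b +273.973ms=2/3b
3) 547.945ms=4/3b +273.973ms=2/3b
Σ=2b of 2 (146bpm 2/4) — PASS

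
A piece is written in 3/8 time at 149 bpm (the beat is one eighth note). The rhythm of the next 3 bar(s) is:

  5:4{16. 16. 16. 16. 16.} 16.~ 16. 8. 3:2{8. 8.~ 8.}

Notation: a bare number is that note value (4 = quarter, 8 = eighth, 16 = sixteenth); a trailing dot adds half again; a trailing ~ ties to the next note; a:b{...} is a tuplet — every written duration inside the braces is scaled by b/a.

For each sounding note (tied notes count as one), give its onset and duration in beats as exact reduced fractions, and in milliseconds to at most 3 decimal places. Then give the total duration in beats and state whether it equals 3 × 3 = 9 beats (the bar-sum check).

1) 0.0ms=0b +241.611ms=3/5b
2) 241.611ms=3/5b +241.611ms=3/5b
3) 483.221ms=6/5b +241.611ms=3/5b
4) 724.832ms=9/5b +241.611ms=3/5b
5) 966.443ms=12/5b +241.611ms=3/5b
6) 1208.054ms=3b +604.027ms=3/2b
7) 1812.081ms=9/2b +604.027ms=3/2b
8) 2416.107ms=6b +402.685ms=1b
9) 2818.792ms=7b +805.369ms=2b
Σ=9b of 9 (149bpm 3/8) — PASS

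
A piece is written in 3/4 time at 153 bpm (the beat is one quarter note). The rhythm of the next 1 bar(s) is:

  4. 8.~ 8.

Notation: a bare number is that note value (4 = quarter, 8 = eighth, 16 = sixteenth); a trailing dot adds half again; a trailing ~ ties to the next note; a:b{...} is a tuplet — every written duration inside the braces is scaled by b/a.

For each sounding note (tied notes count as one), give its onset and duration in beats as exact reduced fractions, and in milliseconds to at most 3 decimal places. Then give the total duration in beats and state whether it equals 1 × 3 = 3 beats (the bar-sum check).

1) 0.0ms=0b +588.235ms=3/2b
2) 588.235ms=3/2b +588.235ms=3/2b
Σ=3b of 3 (153bpm 3/4) — PASS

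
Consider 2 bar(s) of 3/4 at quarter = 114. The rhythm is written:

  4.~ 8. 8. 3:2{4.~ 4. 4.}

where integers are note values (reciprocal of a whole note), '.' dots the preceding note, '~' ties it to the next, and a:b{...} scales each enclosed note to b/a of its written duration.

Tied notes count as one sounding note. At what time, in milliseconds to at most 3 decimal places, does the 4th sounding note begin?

note 4 onset = 5b = 2631.579ms

1. 0.0ms @ 0 + 1184.211ms (9/4)
2. 1184.211ms @ 9/4 + 394.737ms (3/4)
3. 1578.947ms @ 3 + 1052.632ms (2)
4. 2631.579ms @ 5 + 526.316ms (1)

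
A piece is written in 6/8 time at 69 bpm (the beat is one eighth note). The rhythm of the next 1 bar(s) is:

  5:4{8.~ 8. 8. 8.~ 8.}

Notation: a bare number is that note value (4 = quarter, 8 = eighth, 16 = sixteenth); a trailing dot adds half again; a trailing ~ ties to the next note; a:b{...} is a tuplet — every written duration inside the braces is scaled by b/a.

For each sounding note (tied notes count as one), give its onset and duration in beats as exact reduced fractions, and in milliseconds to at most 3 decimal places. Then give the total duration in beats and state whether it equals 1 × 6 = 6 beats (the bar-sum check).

1) 0.0ms=0b +2086.957ms=12/5b
2) 2086.957ms=12/5b +1043.478ms=6/5b
3) 3130.435ms=18/5b +2086.957ms=12/5b
Σ=6b of 6 (69bpm 6/8) — PASS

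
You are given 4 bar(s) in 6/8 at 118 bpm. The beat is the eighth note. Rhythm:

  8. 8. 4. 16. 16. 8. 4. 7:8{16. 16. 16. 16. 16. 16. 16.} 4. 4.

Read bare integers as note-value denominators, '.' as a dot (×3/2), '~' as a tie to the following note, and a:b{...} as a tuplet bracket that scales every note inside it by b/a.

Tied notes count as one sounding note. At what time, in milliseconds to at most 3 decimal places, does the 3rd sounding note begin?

note 3 onset = 3b = 1525.424ms

1. 0.0ms @ 0 + 762.712ms (3/2)
2. 762.712ms @ 3/2 + 762.712ms (3/2)
3. 1525.424ms @ 3 + 1525.424ms (3)
4. 3050.847ms @ 6 + 381.356ms (3/4)
5. 3432.203ms @ 27/4 + 381.356ms (3/4)
6. 3813.559ms @ 15/2 + 762.712ms (3/2)
7. 4576.271ms @ 9 + 1525.424ms (3)
8. 6101.695ms @ 12 + 435.835ms (6/7)
9. 6537.53ms @ 90/7 + 435.835ms (6/7)
10. 6973.366ms @ 96/7 + 435.835ms (6/7)
11. 7409.201ms @ 102/7 + 435.835ms (6/7)
12. 7845.036ms @ 108/7 + 435.835ms (6/7)
13. 8280.872ms @ 114/7 + 435.835ms (6/7)
14. 8716.707ms @ 120/7 + 435.835ms (6/7)
15. 9152.542ms @ 18 + 1525.424ms (3)
16. 10677.966ms @ 21 + 1525.424ms (3)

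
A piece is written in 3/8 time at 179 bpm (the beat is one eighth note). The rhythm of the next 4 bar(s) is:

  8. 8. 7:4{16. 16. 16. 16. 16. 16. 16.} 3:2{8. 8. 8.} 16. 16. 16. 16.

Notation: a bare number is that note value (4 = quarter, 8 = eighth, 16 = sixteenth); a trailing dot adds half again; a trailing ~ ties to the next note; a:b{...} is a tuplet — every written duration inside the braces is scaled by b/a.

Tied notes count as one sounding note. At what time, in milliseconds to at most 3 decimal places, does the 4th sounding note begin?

1. 0.0ms @ 0 + 502.793ms (3/2)
2. 502.793ms @ 3/2 + 502.793ms (3/2)
3. 1005.587ms @ 3 + 143.655ms (3/7)
4. 1149.242ms @ 24/7 + 143.655ms (3/7)
5. 1292.897ms @ 27/7 + 143.655ms (3/7)
6. 1436.552ms @ 30/7 + 143.655ms (3/7)
7. 1580.208ms @ 33/7 + 143.655ms (3/7)
8. 1723.863ms @ 36/7 + 143.655ms (3/7)
9. 1867.518ms @ 39/7 + 143.655ms (3/7)
10. 2011.173ms @ 6 + 335.196ms (1)
11. 2346.369ms @ 7 + 335.196ms (1)
12. 2681.564ms @ 8 + 335.196ms (1)
13. 3016.76ms @ 9 + 251.397ms (3/4)
14. 3268.156ms @ 39/4 + 251.397ms (3/4)
15. 3519.553ms @ 21/2 + 251.397ms (3/4)
16. 3770.95ms @ 45/4 + 251.397ms (3/4)

note 4 onset = 24/7b = 1149.242ms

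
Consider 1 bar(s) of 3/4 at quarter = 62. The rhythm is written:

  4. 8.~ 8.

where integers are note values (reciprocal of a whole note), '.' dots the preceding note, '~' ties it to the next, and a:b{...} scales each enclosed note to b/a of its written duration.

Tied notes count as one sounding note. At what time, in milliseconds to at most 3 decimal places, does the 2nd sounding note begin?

note 2 onset = 3/2b = 1451.613ms

1. 0.0ms @ 0 + 1451.613ms (3/2)
2. 1451.613ms @ 3/2 + 1451.613ms (3/2)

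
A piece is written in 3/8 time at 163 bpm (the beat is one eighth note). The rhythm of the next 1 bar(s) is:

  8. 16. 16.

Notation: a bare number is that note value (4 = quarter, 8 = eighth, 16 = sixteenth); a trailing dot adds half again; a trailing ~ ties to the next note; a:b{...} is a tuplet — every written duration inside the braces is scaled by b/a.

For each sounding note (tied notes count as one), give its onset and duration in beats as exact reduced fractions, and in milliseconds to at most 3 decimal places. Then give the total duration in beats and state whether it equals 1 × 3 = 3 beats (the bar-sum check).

1) 0.0ms=0b +552.147ms=3/2b
2) 552.147ms=3/2b +276.074ms=3/4b
3) 828.221ms=9/4b +276.074ms=3/4b
Σ=3b of 3 (163bpm 3/8) — PASS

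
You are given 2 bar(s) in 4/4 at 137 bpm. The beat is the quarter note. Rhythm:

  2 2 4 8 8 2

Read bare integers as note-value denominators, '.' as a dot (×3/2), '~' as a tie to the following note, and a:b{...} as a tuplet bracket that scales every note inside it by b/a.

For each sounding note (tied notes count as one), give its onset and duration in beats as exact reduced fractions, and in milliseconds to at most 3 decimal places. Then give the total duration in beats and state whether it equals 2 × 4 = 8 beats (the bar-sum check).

1) 0.0ms=0b +875.912ms=2b
2) 875.912ms=2b +875.912ms=2b
3) 1751.825ms=4b +437.956ms=1b
4) 2189.781ms=5b +218.978ms=1/2b
5) 2408.759ms=11/2b +218.978ms=1/2b
6) 2627.737ms=6b +875.912ms=2b
Σ=8b of 8 (137bpm 4/4) — PASS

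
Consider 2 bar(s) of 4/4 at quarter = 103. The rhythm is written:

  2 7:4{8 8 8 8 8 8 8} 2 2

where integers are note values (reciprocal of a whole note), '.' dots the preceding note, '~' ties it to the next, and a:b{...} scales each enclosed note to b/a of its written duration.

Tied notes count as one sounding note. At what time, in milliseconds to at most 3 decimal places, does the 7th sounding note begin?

1. 0.0ms @ 0 + 1165.049ms (2)
2. 1165.049ms @ 2 + 166.436ms (2/7)
3. 1331.484ms @ 16/7 + 166.436ms (2/7)
4. 1497.92ms @ 18/7 + 166.436ms (2/7)
5. 1664.355ms @ 20/7 + 166.436ms (2/7)
6. 1830.791ms @ 22/7 + 166.436ms (2/7)
7. 1997.226ms @ 24/7 + 166.436ms (2/7)
8. 2163.662ms @ 26/7 + 166.436ms (2/7)
9. 2330.097ms @ 4 + 1165.049ms (2)
10. 3495.146ms @ 6 + 1165.049ms (2)

note 7 onset = 24/7b = 1997.226ms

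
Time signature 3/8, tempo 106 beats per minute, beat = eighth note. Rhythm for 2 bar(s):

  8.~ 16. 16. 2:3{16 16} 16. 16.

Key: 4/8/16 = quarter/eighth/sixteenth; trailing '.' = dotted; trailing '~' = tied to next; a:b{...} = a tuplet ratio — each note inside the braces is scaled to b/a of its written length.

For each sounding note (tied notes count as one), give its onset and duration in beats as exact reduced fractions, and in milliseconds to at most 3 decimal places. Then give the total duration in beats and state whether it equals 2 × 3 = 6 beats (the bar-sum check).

1) 0.0ms=0b +1273.585ms=9/4b
2) 1273.585ms=9/4b +424.528ms=3/4b
3) 1698.113ms=3b +424.528ms=3/4b
4) 2122.642ms=15/4b +424.528ms=3/4b
5) 2547.17ms=9/2b +424.528ms=3/4b
6) 2971.698ms=21/4b +424.528ms=3/4b
Σ=6b of 6 (106bpm 3/8) — PASS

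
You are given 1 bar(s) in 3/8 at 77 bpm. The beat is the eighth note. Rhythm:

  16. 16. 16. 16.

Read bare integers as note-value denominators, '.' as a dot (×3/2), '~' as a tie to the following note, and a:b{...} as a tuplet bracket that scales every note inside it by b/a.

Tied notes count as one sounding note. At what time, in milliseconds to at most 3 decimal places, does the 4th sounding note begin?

note 4 onset = 9/4b = 1753.247ms

1. 0.0ms @ 0 + 584.416ms (3/4)
2. 584.416ms @ 3/4 + 584.416ms (3/4)
3. 1168.831ms @ 3/2 + 584.416ms (3/4)
4. 1753.247ms @ 9/4 + 584.416ms (3/4)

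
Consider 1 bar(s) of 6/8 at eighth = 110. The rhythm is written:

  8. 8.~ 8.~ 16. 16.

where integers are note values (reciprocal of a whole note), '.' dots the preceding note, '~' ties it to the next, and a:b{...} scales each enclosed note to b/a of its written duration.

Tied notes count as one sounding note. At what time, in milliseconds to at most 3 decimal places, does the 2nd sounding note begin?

1. 0.0ms @ 0 + 818.182ms (3/2)
2. 818.182ms @ 3/2 + 2045.455ms (15/4)
3. 2863.636ms @ 21/4 + 409.091ms (3/4)

note 2 onset = 3/2b = 818.182ms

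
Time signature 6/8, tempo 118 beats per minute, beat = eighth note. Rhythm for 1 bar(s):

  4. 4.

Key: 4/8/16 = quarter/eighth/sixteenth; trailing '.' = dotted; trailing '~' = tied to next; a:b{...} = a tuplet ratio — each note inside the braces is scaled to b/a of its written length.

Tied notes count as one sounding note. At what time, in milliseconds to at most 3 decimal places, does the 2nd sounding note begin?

1. 0.0ms @ 0 + 1525.424ms (3)
2. 1525.424ms @ 3 + 1525.424ms (3)

note 2 onset = 3b = 1525.424ms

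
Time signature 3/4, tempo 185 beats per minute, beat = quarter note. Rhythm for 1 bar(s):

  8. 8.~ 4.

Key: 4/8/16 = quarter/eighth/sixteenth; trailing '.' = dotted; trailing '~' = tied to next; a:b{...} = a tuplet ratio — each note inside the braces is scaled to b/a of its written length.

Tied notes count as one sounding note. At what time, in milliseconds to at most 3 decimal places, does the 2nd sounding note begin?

note 2 onset = 3/4b = 243.243ms

1. 0.0ms @ 0 + 243.243ms (3/4)
2. 243.243ms @ 3/4 + 729.73ms (9/4)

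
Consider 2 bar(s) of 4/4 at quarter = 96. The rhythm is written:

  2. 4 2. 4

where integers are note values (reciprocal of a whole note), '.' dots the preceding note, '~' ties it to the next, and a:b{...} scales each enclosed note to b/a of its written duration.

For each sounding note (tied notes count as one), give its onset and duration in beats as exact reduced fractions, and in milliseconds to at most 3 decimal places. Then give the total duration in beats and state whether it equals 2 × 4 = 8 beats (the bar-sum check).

1) 0.0ms=0b +1875.0ms=3b
2) 1875.0ms=3b +625.0ms=1b
3) 2500.0ms=4b +1875.0ms=3b
4) 4375.0ms=7b +625.0ms=1b
Σ=8b of 8 (96bpm 4/4) — PASS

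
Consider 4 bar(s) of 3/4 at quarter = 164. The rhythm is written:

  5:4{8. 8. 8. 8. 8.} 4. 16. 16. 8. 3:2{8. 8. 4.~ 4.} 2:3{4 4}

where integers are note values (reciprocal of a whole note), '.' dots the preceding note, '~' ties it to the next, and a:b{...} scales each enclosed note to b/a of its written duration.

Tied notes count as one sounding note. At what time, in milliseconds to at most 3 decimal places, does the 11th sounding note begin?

note 11 onset = 13/2b = 2378.049ms

1. 0.0ms @ 0 + 219.512ms (3/5)
2. 219.512ms @ 3/5 + 219.512ms (3/5)
3. 439.024ms @ 6/5 + 219.512ms (3/5)
4. 658.537ms @ 9/5 + 219.512ms (3/5)
5. 878.049ms @ 12/5 + 219.512ms (3/5)
6. 1097.561ms @ 3 + 548.78ms (3/2)
7. 1646.341ms @ 9/2 + 137.195ms (3/8)
8. 1783.537ms @ 39/8 + 137.195ms (3/8)
9. 1920.732ms @ 21/4 + 274.39ms (3/4)
10. 2195.122ms @ 6 + 182.927ms (1/2)
11. 2378.049ms @ 13/2 + 182.927ms (1/2)
12. 2560.976ms @ 7 + 731.707ms (2)
13. 3292.683ms @ 9 + 548.78ms (3/2)
14. 3841.463ms @ 21/2 + 548.78ms (3/2)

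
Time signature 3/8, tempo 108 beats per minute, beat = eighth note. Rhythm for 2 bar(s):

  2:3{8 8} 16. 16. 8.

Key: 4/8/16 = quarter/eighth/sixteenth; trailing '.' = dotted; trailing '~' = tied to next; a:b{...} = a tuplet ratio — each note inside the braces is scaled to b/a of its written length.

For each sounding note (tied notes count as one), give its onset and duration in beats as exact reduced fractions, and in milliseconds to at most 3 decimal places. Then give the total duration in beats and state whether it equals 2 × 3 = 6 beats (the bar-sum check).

1) 0.0ms=0b +833.333ms=3/2b
2) 833.333ms=3/2b +833.333ms=3/2b
3) 1666.667ms=3b +416.667ms=3/4b
4) 2083.333ms=15/4b +416.667ms=3/4b
5) 2500.0ms=9/2b +833.333ms=3/2b
Σ=6b of 6 (108bpm 3/8) — PASS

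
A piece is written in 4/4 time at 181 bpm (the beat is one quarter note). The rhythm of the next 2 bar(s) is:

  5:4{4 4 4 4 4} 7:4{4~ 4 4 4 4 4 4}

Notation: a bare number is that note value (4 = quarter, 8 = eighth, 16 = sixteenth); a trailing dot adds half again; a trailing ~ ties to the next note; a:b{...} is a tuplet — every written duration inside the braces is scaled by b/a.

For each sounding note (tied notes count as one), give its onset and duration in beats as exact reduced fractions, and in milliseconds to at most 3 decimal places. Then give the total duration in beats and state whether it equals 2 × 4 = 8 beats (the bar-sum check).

1) 0.0ms=0b +265.193ms=4/5b
2) 265.193ms=4/5b +265.193ms=4/5b
3) 530.387ms=8/5b +265.193ms=4/5b
4) 795.58ms=12/5b +265.193ms=4/5b
5) 1060.773ms=16/5b +265.193ms=4/5b
6) 1325.967ms=4b +378.848ms=8/7b
7) 1704.815ms=36/7b +189.424ms=4/7b
8) 1894.238ms=40/7b +189.424ms=4/7b
9) 2083.662ms=44/7b +189.424ms=4/7b
10) 2273.086ms=48/7b +189.424ms=4/7b
11) 2462.51ms=52/7b +189.424ms=4/7b
Σ=8b of 8 (181bpm 4/4) — PASS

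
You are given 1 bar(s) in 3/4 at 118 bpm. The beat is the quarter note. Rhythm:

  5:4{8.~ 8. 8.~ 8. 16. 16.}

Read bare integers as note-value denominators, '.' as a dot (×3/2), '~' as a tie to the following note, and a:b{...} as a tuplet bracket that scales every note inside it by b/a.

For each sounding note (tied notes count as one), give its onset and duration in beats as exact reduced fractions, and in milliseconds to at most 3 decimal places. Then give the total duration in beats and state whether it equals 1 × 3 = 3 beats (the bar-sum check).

1) 0.0ms=0b +610.169ms=6/5b
2) 610.169ms=6/5b +610.169ms=6/5b
3) 1220.339ms=12/5b +152.542ms=3/10b
4) 1372.881ms=27/10b +152.542ms=3/10b
Σ=3b of 3 (118bpm 3/4) — PASS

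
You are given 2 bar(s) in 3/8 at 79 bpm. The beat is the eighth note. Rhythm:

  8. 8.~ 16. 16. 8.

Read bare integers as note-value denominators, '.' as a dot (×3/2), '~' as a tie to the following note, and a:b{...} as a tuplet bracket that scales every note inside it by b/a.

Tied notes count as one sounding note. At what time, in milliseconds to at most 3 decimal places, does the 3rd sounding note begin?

1. 0.0ms @ 0 + 1139.241ms (3/2)
2. 1139.241ms @ 3/2 + 1708.861ms (9/4)
3. 2848.101ms @ 15/4 + 569.62ms (3/4)
4. 3417.722ms @ 9/2 + 1139.241ms (3/2)

note 3 onset = 15/4b = 2848.101ms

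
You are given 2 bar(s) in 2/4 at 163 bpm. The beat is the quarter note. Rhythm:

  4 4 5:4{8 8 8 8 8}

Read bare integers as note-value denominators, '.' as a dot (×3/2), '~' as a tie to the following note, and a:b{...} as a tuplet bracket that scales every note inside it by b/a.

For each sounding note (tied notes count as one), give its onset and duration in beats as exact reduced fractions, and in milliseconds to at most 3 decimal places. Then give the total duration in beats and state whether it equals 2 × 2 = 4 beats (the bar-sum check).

1) 0.0ms=0b +368.098ms=1b
2) 368.098ms=1b +368.098ms=1b
3) 736.196ms=2b +147.239ms=2/5b
4) 883.436ms=12/5b +147.239ms=2/5b
5) 1030.675ms=14/5b +147.239ms=2/5b
6) 1177.914ms=16/5b +147.239ms=2/5b
7) 1325.153ms=18/5b +147.239ms=2/5b
Σ=4b of 4 (163bpm 2/4) — PASS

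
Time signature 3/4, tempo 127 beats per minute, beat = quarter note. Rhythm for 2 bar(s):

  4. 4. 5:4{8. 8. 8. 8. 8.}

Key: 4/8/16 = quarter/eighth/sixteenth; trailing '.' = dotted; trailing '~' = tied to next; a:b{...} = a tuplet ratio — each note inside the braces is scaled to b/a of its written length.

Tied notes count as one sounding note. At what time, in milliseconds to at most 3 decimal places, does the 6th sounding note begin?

1. 0.0ms @ 0 + 708.661ms (3/2)
2. 708.661ms @ 3/2 + 708.661ms (3/2)
3. 1417.323ms @ 3 + 283.465ms (3/5)
4. 1700.787ms @ 18/5 + 283.465ms (3/5)
5. 1984.252ms @ 21/5 + 283.465ms (3/5)
6. 2267.717ms @ 24/5 + 283.465ms (3/5)
7. 2551.181ms @ 27/5 + 283.465ms (3/5)

note 6 onset = 24/5b = 2267.717ms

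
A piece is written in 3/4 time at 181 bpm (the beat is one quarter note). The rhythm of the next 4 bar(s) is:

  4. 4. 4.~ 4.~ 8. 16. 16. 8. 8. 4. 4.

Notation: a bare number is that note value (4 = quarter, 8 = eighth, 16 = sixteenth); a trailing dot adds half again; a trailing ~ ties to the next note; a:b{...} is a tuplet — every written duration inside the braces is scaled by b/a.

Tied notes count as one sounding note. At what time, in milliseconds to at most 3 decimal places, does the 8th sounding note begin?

1. 0.0ms @ 0 + 497.238ms (3/2)
2. 497.238ms @ 3/2 + 497.238ms (3/2)
3. 994.475ms @ 3 + 1243.094ms (15/4)
4. 2237.569ms @ 27/4 + 124.309ms (3/8)
5. 2361.878ms @ 57/8 + 124.309ms (3/8)
6. 2486.188ms @ 15/2 + 248.619ms (3/4)
7. 2734.807ms @ 33/4 + 248.619ms (3/4)
8. 2983.425ms @ 9 + 497.238ms (3/2)
9. 3480.663ms @ 21/2 + 497.238ms (3/2)

note 8 onset = 9b = 2983.425ms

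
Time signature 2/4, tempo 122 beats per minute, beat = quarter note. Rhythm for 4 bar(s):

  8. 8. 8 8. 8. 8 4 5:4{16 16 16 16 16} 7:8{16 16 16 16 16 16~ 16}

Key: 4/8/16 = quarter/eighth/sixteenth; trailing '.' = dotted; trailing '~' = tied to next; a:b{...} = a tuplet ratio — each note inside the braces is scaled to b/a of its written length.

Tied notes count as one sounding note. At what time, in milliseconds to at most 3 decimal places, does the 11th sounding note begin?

1. 0.0ms @ 0 + 368.852ms (3/4)
2. 368.852ms @ 3/4 + 368.852ms (3/4)
3. 737.705ms @ 3/2 + 245.902ms (1/2)
4. 983.607ms @ 2 + 368.852ms (3/4)
5. 1352.459ms @ 11/4 + 368.852ms (3/4)
6. 1721.311ms @ 7/2 + 245.902ms (1/2)
7. 1967.213ms @ 4 + 491.803ms (1)
8. 2459.016ms @ 5 + 98.361ms (1/5)
9. 2557.377ms @ 26/5 + 98.361ms (1/5)
10. 2655.738ms @ 27/5 + 98.361ms (1/5)
11. 2754.098ms @ 28/5 + 98.361ms (1/5)
12. 2852.459ms @ 29/5 + 98.361ms (1/5)
13. 2950.82ms @ 6 + 140.515ms (2/7)
14. 3091.335ms @ 44/7 + 140.515ms (2/7)
15. 3231.85ms @ 46/7 + 140.515ms (2/7)
16. 3372.365ms @ 48/7 + 140.515ms (2/7)
17. 3512.881ms @ 50/7 + 140.515ms (2/7)
18. 3653.396ms @ 52/7 + 281.03ms (4/7)

note 11 onset = 28/5b = 2754.098ms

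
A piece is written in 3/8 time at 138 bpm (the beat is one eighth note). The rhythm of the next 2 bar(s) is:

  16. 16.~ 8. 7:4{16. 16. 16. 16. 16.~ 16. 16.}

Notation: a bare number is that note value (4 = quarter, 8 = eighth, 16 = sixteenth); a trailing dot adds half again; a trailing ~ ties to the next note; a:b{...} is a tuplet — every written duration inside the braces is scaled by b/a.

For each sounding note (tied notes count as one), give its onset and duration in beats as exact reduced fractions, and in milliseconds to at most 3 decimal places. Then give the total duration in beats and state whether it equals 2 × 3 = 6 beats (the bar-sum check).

1) 0.0ms=0b +326.087ms=3/4b
2) 326.087ms=3/4b +978.261ms=9/4b
3) 1304.348ms=3b +186.335ms=3/7b
4) 1490.683ms=24/7b +186.335ms=3/7b
5) 1677.019ms=27/7b +186.335ms=3/7b
6) 1863.354ms=30/7b +186.335ms=3/7b
7) 2049.689ms=33/7b +372.671ms=6/7b
8) 2422.36ms=39/7b +186.335ms=3/7b
Σ=6b of 6 (138bpm 3/8) — PASS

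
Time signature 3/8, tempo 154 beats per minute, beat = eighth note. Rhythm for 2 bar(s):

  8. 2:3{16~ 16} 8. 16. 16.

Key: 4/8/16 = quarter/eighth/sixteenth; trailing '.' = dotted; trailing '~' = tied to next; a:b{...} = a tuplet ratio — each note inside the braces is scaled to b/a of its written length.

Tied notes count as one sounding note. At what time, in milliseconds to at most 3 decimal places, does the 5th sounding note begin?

note 5 onset = 21/4b = 2045.455ms

1. 0.0ms @ 0 + 584.416ms (3/2)
2. 584.416ms @ 3/2 + 584.416ms (3/2)
3. 1168.831ms @ 3 + 584.416ms (3/2)
4. 1753.247ms @ 9/2 + 292.208ms (3/4)
5. 2045.455ms @ 21/4 + 292.208ms (3/4)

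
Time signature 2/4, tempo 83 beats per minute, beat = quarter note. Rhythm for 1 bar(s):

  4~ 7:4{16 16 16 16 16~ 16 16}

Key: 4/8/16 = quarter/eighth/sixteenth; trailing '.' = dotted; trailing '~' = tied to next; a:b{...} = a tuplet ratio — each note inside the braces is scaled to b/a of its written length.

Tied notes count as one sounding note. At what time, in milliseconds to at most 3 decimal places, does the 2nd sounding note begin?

1. 0.0ms @ 0 + 826.162ms (8/7)
2. 826.162ms @ 8/7 + 103.27ms (1/7)
3. 929.432ms @ 9/7 + 103.27ms (1/7)
4. 1032.702ms @ 10/7 + 103.27ms (1/7)
5. 1135.972ms @ 11/7 + 206.54ms (2/7)
6. 1342.513ms @ 13/7 + 103.27ms (1/7)

note 2 onset = 8/7b = 826.162ms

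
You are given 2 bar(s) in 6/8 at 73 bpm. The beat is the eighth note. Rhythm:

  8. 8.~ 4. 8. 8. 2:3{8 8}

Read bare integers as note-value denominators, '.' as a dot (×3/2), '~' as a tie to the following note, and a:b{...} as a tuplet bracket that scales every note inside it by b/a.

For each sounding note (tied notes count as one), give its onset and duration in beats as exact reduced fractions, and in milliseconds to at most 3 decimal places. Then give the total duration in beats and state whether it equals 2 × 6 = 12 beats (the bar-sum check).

1) 0.0ms=0b +1232.877ms=3/2b
2) 1232.877ms=3/2b +3698.63ms=9/2b
3) 4931.507ms=6b +1232.877ms=3/2b
4) 6164.384ms=15/2b +1232.877ms=3/2b
5) 7397.26ms=9b +1232.877ms=3/2b
6) 8630.137ms=21/2b +1232.877ms=3/2b
Σ=12b of 12 (73bpm 6/8) — PASS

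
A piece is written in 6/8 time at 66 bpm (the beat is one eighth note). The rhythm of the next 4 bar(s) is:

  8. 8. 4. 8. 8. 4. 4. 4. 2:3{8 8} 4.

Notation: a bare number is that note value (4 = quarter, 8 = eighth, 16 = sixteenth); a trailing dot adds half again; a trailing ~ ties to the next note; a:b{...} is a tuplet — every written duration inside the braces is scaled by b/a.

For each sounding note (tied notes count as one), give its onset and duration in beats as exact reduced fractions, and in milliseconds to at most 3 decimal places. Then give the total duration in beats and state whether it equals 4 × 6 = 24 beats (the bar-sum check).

1) 0.0ms=0b +1363.636ms=3/2b
2) 1363.636ms=3/2b +1363.636ms=3/2b
3) 2727.273ms=3b +2727.273ms=3b
4) 5454.545ms=6b +1363.636ms=3/2b
5) 6818.182ms=15/2b +1363.636ms=3/2b
6) 8181.818ms=9b +2727.273ms=3b
7) 10909.091ms=12b +2727.273ms=3b
8) 13636.364ms=15b +2727.273ms=3b
9) 16363.636ms=18b +1363.636ms=3/2b
10) 17727.273ms=39/2b +1363.636ms=3/2b
11) 19090.909ms=21b +2727.273ms=3b
Σ=24b of 24 (66bpm 6/8) — PASS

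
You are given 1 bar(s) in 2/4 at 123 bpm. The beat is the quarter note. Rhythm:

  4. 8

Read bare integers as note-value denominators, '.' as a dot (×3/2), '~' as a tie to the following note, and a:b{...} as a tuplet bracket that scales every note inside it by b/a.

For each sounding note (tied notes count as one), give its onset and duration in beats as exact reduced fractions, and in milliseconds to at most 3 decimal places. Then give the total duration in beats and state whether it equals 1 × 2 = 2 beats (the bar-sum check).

1) 0.0ms=0b +731.707ms=3/2b
2) 731.707ms=3/2b +243.902ms=1/2b
Σ=2b of 2 (123bpm 2/4) — PASS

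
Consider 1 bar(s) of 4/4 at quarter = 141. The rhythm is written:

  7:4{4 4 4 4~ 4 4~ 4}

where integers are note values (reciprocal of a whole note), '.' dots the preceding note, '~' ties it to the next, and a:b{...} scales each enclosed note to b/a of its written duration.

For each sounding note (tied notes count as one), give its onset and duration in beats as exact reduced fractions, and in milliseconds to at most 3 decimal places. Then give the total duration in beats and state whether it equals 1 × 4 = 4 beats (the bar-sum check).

1) 0.0ms=0b +243.161ms=4/7b
2) 243.161ms=4/7b +243.161ms=4/7b
3) 486.322ms=8/7b +243.161ms=4/7b
4) 729.483ms=12/7b +486.322ms=8/7b
5) 1215.805ms=20/7b +486.322ms=8/7b
Σ=4b of 4 (141bpm 4/4) — PASS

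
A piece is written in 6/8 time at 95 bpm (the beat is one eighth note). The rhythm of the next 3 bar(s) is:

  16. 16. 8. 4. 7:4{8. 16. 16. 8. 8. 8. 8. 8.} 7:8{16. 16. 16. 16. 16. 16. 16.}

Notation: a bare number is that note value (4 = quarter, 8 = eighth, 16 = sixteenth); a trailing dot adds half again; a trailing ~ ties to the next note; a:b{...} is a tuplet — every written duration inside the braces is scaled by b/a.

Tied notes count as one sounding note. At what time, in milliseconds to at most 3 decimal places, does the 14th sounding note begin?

note 14 onset = 90/7b = 8120.301ms

1. 0.0ms @ 0 + 473.684ms (3/4)
2. 473.684ms @ 3/4 + 473.684ms (3/4)
3. 947.368ms @ 3/2 + 947.368ms (3/2)
4. 1894.737ms @ 3 + 1894.737ms (3)
5. 3789.474ms @ 6 + 541.353ms (6/7)
6. 4330.827ms @ 48/7 + 270.677ms (3/7)
7. 4601.504ms @ 51/7 + 270.677ms (3/7)
8. 4872.18ms @ 54/7 + 541.353ms (6/7)
9. 5413.534ms @ 60/7 + 541.353ms (6/7)
10. 5954.887ms @ 66/7 + 541.353ms (6/7)
11. 6496.241ms @ 72/7 + 541.353ms (6/7)
12. 7037.594ms @ 78/7 + 541.353ms (6/7)
13. 7578.947ms @ 12 + 541.353ms (6/7)
14. 8120.301ms @ 90/7 + 541.353ms (6/7)
15. 8661.654ms @ 96/7 + 541.353ms (6/7)
16. 9203.008ms @ 102/7 + 541.353ms (6/7)
17. 9744.361ms @ 108/7 + 541.353ms (6/7)
18. 10285.714ms @ 114/7 + 541.353ms (6/7)
19. 10827.068ms @ 120/7 + 541.353ms (6/7)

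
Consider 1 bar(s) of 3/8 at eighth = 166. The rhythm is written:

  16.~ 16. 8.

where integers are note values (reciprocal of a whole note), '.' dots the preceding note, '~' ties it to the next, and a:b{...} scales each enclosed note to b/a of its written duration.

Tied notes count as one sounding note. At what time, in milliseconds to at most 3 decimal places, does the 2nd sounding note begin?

1. 0.0ms @ 0 + 542.169ms (3/2)
2. 542.169ms @ 3/2 + 542.169ms (3/2)

note 2 onset = 3/2b = 542.169ms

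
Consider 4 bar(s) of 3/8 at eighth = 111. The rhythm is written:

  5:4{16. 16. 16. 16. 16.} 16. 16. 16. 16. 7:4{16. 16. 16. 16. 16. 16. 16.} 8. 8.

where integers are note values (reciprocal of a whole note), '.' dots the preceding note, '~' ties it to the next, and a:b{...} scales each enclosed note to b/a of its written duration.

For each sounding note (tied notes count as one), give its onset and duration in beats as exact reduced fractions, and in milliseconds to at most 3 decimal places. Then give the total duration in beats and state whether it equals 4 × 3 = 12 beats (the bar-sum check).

1) 0.0ms=0b +324.324ms=3/5b
2) 324.324ms=3/5b +324.324ms=3/5b
3) 648.649ms=6/5b +324.324ms=3/5b
4) 972.973ms=9/5b +324.324ms=3/5b
5) 1297.297ms=12/5b +324.324ms=3/5b
6) 1621.622ms=3b +405.405ms=3/4b
7) 2027.027ms=15/4b +405.405ms=3/4b
8) 2432.432ms=9/2b +405.405ms=3/4b
9) 2837.838ms=21/4b +405.405ms=3/4b
10) 3243.243ms=6b +231.66ms=3/7b
11) 3474.903ms=45/7b +231.66ms=3/7b
12) 3706.564ms=48/7b +231.66ms=3/7b
13) 3938.224ms=51/7b +231.66ms=3/7b
14) 4169.884ms=54/7b +231.66ms=3/7b
15) 4401.544ms=57/7b +231.66ms=3/7b
16) 4633.205ms=60/7b +231.66ms=3/7b
17) 4864.865ms=9b +810.811ms=3/2b
18) 5675.676ms=21/2b +810.811ms=3/2b
Σ=12b of 12 (111bpm 3/8) — PASS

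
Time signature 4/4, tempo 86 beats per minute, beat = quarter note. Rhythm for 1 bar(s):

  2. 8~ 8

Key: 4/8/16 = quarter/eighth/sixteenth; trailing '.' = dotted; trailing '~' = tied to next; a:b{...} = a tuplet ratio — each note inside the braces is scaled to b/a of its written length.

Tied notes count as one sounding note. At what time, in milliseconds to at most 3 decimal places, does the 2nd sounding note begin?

note 2 onset = 3b = 2093.023ms

1. 0.0ms @ 0 + 2093.023ms (3)
2. 2093.023ms @ 3 + 697.674ms (1)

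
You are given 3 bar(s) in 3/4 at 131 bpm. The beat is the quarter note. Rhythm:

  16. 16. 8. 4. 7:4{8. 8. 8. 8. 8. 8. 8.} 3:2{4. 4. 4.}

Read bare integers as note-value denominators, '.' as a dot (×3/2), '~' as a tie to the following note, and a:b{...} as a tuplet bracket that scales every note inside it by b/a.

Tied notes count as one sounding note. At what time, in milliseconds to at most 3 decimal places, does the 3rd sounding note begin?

note 3 onset = 3/4b = 343.511ms

1. 0.0ms @ 0 + 171.756ms (3/8)
2. 171.756ms @ 3/8 + 171.756ms (3/8)
3. 343.511ms @ 3/4 + 343.511ms (3/4)
4. 687.023ms @ 3/2 + 687.023ms (3/2)
5. 1374.046ms @ 3 + 196.292ms (3/7)
6. 1570.338ms @ 24/7 + 196.292ms (3/7)
7. 1766.63ms @ 27/7 + 196.292ms (3/7)
8. 1962.923ms @ 30/7 + 196.292ms (3/7)
9. 2159.215ms @ 33/7 + 196.292ms (3/7)
10. 2355.507ms @ 36/7 + 196.292ms (3/7)
11. 2551.799ms @ 39/7 + 196.292ms (3/7)
12. 2748.092ms @ 6 + 458.015ms (1)
13. 3206.107ms @ 7 + 458.015ms (1)
14. 3664.122ms @ 8 + 458.015ms (1)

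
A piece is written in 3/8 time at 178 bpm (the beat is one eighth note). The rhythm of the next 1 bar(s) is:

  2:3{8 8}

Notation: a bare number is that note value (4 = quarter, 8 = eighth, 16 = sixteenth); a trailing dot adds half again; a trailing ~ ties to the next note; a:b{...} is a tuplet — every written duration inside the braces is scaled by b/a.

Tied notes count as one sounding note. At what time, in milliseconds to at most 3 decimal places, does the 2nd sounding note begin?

1. 0.0ms @ 0 + 505.618ms (3/2)
2. 505.618ms @ 3/2 + 505.618ms (3/2)

note 2 onset = 3/2b = 505.618ms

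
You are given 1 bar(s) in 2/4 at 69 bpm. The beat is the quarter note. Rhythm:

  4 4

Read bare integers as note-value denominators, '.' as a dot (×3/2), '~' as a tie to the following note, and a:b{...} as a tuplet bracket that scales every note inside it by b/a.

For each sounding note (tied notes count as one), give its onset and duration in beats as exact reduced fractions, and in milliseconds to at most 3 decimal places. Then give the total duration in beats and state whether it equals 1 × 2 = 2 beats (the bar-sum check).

1) 0.0ms=0b +869.565ms=1b
2) 869.565ms=1b +869.565ms=1b
Σ=2b of 2 (69bpm 2/4) — PASS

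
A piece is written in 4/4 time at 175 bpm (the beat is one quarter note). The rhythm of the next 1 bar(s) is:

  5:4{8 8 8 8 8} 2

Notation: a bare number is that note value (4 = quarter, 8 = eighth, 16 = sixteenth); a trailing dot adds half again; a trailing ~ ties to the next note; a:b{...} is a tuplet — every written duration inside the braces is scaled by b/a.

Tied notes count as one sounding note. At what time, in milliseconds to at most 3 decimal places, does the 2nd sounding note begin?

1. 0.0ms @ 0 + 137.143ms (2/5)
2. 137.143ms @ 2/5 + 137.143ms (2/5)
3. 274.286ms @ 4/5 + 137.143ms (2/5)
4. 411.429ms @ 6/5 + 137.143ms (2/5)
5. 548.571ms @ 8/5 + 137.143ms (2/5)
6. 685.714ms @ 2 + 685.714ms (2)

note 2 onset = 2/5b = 137.143ms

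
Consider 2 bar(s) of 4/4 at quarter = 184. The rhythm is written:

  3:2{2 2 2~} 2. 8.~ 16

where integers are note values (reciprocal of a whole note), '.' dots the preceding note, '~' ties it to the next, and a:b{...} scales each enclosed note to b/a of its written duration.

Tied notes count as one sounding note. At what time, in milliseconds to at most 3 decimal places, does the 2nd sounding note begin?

1. 0.0ms @ 0 + 434.783ms (4/3)
2. 434.783ms @ 4/3 + 434.783ms (4/3)
3. 869.565ms @ 8/3 + 1413.043ms (13/3)
4. 2282.609ms @ 7 + 326.087ms (1)

note 2 onset = 4/3b = 434.783ms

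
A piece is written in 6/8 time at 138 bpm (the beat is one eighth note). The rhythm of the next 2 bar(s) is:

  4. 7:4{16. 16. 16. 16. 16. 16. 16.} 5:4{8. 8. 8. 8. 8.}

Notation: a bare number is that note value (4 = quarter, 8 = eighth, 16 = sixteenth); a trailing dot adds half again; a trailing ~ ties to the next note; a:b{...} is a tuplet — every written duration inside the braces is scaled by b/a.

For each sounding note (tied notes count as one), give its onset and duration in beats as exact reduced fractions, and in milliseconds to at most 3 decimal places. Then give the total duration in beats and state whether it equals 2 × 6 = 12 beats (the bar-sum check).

1) 0.0ms=0b +1304.348ms=3b
2) 1304.348ms=3b +186.335ms=3/7b
3) 1490.683ms=24/7b +186.335ms=3/7b
4) 1677.019ms=27/7b +186.335ms=3/7b
5) 1863.354ms=30/7b +186.335ms=3/7b
6) 2049.689ms=33/7b +186.335ms=3/7b
7) 2236.025ms=36/7b +186.335ms=3/7b
8) 2422.36ms=39/7b +186.335ms=3/7b
9) 2608.696ms=6b +521.739ms=6/5b
10) 3130.435ms=36/5b +521.739ms=6/5b
11) 3652.174ms=42/5b +521.739ms=6/5b
12) 4173.913ms=48/5b +521.739ms=6/5b
13) 4695.652ms=54/5b +521.739ms=6/5b
Σ=12b of 12 (138bpm 6/8) — PASS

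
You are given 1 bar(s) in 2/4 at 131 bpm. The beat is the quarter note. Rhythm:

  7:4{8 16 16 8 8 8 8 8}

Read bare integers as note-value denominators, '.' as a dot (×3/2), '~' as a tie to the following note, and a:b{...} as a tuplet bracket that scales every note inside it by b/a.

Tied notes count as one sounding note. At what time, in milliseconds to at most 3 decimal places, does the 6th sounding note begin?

1. 0.0ms @ 0 + 130.862ms (2/7)
2. 130.862ms @ 2/7 + 65.431ms (1/7)
3. 196.292ms @ 3/7 + 65.431ms (1/7)
4. 261.723ms @ 4/7 + 130.862ms (2/7)
5. 392.585ms @ 6/7 + 130.862ms (2/7)
6. 523.446ms @ 8/7 + 130.862ms (2/7)
7. 654.308ms @ 10/7 + 130.862ms (2/7)
8. 785.169ms @ 12/7 + 130.862ms (2/7)

note 6 onset = 8/7b = 523.446ms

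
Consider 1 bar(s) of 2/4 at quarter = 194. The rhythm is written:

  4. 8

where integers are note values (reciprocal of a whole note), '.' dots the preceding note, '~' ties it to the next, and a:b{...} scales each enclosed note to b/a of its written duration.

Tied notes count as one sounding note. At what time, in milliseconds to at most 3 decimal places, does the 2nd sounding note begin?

note 2 onset = 3/2b = 463.918ms

1. 0.0ms @ 0 + 463.918ms (3/2)
2. 463.918ms @ 3/2 + 154.639ms (1/2)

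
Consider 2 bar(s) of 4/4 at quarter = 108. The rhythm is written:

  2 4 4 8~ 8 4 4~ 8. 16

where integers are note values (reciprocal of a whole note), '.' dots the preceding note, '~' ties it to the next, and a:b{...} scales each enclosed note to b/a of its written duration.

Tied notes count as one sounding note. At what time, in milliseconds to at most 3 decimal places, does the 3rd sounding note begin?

1. 0.0ms @ 0 + 1111.111ms (2)
2. 1111.111ms @ 2 + 555.556ms (1)
3. 1666.667ms @ 3 + 555.556ms (1)
4. 2222.222ms @ 4 + 555.556ms (1)
5. 2777.778ms @ 5 + 555.556ms (1)
6. 3333.333ms @ 6 + 972.222ms (7/4)
7. 4305.556ms @ 31/4 + 138.889ms (1/4)

note 3 onset = 3b = 1666.667ms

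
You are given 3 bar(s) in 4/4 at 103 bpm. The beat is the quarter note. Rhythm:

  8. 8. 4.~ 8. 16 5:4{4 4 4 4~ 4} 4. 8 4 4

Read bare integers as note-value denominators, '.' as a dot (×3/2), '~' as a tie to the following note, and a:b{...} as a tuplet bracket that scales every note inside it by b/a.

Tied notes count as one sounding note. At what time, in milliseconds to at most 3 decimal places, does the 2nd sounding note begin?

note 2 onset = 3/4b = 436.893ms

1. 0.0ms @ 0 + 436.893ms (3/4)
2. 436.893ms @ 3/4 + 436.893ms (3/4)
3. 873.786ms @ 3/2 + 1310.68ms (9/4)
4. 2184.466ms @ 15/4 + 145.631ms (1/4)
5. 2330.097ms @ 4 + 466.019ms (4/5)
6. 2796.117ms @ 24/5 + 466.019ms (4/5)
7. 3262.136ms @ 28/5 + 466.019ms (4/5)
8. 3728.155ms @ 32/5 + 932.039ms (8/5)
9. 4660.194ms @ 8 + 873.786ms (3/2)
10. 5533.981ms @ 19/2 + 291.262ms (1/2)
11. 5825.243ms @ 10 + 582.524ms (1)
12. 6407.767ms @ 11 + 582.524ms (1)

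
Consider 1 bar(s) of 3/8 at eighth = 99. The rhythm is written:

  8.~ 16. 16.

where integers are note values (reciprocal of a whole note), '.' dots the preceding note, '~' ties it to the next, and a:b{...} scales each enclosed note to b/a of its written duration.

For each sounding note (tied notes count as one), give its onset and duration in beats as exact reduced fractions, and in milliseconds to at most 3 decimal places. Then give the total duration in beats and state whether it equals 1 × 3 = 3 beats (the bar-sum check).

1) 0.0ms=0b +1363.636ms=9/4b
2) 1363.636ms=9/4b +454.545ms=3/4b
Σ=3b of 3 (99bpm 3/8) — PASS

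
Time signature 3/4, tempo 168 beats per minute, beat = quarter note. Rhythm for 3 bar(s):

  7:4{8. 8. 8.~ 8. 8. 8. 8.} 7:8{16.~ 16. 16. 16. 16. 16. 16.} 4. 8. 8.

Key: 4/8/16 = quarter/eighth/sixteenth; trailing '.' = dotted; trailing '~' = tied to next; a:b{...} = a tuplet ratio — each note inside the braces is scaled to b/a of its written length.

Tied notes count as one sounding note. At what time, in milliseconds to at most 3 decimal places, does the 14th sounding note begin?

note 14 onset = 15/2b = 2678.571ms

1. 0.0ms @ 0 + 153.061ms (3/7)
2. 153.061ms @ 3/7 + 153.061ms (3/7)
3. 306.122ms @ 6/7 + 306.122ms (6/7)
4. 612.245ms @ 12/7 + 153.061ms (3/7)
5. 765.306ms @ 15/7 + 153.061ms (3/7)
6. 918.367ms @ 18/7 + 153.061ms (3/7)
7. 1071.429ms @ 3 + 306.122ms (6/7)
8. 1377.551ms @ 27/7 + 153.061ms (3/7)
9. 1530.612ms @ 30/7 + 153.061ms (3/7)
10. 1683.673ms @ 33/7 + 153.061ms (3/7)
11. 1836.735ms @ 36/7 + 153.061ms (3/7)
12. 1989.796ms @ 39/7 + 153.061ms (3/7)
13. 2142.857ms @ 6 + 535.714ms (3/2)
14. 2678.571ms @ 15/2 + 267.857ms (3/4)
15. 2946.429ms @ 33/4 + 267.857ms (3/4)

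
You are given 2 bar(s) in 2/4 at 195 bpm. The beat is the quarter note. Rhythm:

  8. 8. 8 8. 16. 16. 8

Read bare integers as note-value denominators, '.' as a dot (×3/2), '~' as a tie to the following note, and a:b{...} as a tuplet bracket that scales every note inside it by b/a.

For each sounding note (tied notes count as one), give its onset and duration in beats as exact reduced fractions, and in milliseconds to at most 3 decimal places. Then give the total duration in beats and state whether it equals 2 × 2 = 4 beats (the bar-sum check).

1) 0.0ms=0b +230.769ms=3/4b
2) 230.769ms=3/4b +230.769ms=3/4b
3) 461.538ms=3/2b +153.846ms=1/2b
4) 615.385ms=2b +230.769ms=3/4b
5) 846.154ms=11/4b +115.385ms=3/8b
6) 961.538ms=25/8b +115.385ms=3/8b
7) 1076.923ms=7/2b +153.846ms=1/2b
Σ=4b of 4 (195bpm 2/4) — PASS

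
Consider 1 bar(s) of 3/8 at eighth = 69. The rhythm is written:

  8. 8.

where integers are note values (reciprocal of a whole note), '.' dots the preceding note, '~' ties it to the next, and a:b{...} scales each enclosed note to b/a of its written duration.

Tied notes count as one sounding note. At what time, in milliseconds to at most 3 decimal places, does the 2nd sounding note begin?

1. 0.0ms @ 0 + 1304.348ms (3/2)
2. 1304.348ms @ 3/2 + 1304.348ms (3/2)

note 2 onset = 3/2b = 1304.348ms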